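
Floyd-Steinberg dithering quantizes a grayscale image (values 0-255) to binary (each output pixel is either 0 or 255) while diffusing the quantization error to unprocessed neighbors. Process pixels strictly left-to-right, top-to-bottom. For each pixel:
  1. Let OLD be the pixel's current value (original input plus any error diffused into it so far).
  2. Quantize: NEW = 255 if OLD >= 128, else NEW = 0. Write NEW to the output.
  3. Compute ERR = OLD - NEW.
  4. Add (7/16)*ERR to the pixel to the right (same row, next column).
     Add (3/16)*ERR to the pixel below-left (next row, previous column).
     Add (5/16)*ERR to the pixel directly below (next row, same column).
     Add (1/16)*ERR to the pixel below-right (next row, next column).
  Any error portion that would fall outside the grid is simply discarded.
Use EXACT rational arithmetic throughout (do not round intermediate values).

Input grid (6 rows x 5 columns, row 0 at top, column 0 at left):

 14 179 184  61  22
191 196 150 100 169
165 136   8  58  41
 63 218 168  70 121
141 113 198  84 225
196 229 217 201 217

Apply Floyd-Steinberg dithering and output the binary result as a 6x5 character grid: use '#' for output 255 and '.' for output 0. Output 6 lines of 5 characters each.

Answer: .##..
#.#.#
#....
.##.#
#.#.#
#####

Derivation:
(0,0): OLD=14 → NEW=0, ERR=14
(0,1): OLD=1481/8 → NEW=255, ERR=-559/8
(0,2): OLD=19639/128 → NEW=255, ERR=-13001/128
(0,3): OLD=33921/2048 → NEW=0, ERR=33921/2048
(0,4): OLD=958343/32768 → NEW=0, ERR=958343/32768
(1,0): OLD=23331/128 → NEW=255, ERR=-9309/128
(1,1): OLD=127157/1024 → NEW=0, ERR=127157/1024
(1,2): OLD=5613977/32768 → NEW=255, ERR=-2741863/32768
(1,3): OLD=8874053/131072 → NEW=0, ERR=8874053/131072
(1,4): OLD=437874863/2097152 → NEW=255, ERR=-96898897/2097152
(2,0): OLD=2712471/16384 → NEW=255, ERR=-1465449/16384
(2,1): OLD=60523309/524288 → NEW=0, ERR=60523309/524288
(2,2): OLD=443016007/8388608 → NEW=0, ERR=443016007/8388608
(2,3): OLD=11860733541/134217728 → NEW=0, ERR=11860733541/134217728
(2,4): OLD=149151347587/2147483648 → NEW=0, ERR=149151347587/2147483648
(3,0): OLD=475580391/8388608 → NEW=0, ERR=475580391/8388608
(3,1): OLD=19004565147/67108864 → NEW=255, ERR=1891804827/67108864
(3,2): OLD=473779968729/2147483648 → NEW=255, ERR=-73828361511/2147483648
(3,3): OLD=424763497377/4294967296 → NEW=0, ERR=424763497377/4294967296
(3,4): OLD=13159458115877/68719476736 → NEW=255, ERR=-4364008451803/68719476736
(4,0): OLD=176096227305/1073741824 → NEW=255, ERR=-97707937815/1073741824
(4,1): OLD=2717691574057/34359738368 → NEW=0, ERR=2717691574057/34359738368
(4,2): OLD=133132151255815/549755813888 → NEW=255, ERR=-7055581285625/549755813888
(4,3): OLD=837695119797289/8796093022208 → NEW=0, ERR=837695119797289/8796093022208
(4,4): OLD=35606750952003999/140737488355328 → NEW=255, ERR=-281308578604641/140737488355328
(5,0): OLD=100271944193819/549755813888 → NEW=255, ERR=-39915788347621/549755813888
(5,1): OLD=940558450779345/4398046511104 → NEW=255, ERR=-180943409552175/4398046511104
(5,2): OLD=30651195138876185/140737488355328 → NEW=255, ERR=-5236864391732455/140737488355328
(5,3): OLD=120079791711864215/562949953421312 → NEW=255, ERR=-23472446410570345/562949953421312
(5,4): OLD=1838241429499736525/9007199254740992 → NEW=255, ERR=-458594380459216435/9007199254740992
Row 0: .##..
Row 1: #.#.#
Row 2: #....
Row 3: .##.#
Row 4: #.#.#
Row 5: #####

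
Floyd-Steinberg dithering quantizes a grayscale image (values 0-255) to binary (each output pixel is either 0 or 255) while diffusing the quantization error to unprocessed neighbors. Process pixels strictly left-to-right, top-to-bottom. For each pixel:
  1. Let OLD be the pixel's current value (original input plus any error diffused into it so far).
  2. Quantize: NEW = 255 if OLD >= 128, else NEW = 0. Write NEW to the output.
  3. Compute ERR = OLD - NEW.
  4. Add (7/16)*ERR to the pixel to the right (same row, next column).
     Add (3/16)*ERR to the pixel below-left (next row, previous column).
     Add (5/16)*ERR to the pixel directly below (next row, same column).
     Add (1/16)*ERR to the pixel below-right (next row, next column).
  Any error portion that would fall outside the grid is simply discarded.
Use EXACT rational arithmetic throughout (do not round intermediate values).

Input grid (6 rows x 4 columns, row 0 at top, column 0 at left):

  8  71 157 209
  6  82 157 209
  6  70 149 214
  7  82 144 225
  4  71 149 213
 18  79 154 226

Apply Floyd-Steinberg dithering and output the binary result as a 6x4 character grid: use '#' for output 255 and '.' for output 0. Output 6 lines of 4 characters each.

(0,0): OLD=8 → NEW=0, ERR=8
(0,1): OLD=149/2 → NEW=0, ERR=149/2
(0,2): OLD=6067/32 → NEW=255, ERR=-2093/32
(0,3): OLD=92357/512 → NEW=255, ERR=-38203/512
(1,0): OLD=719/32 → NEW=0, ERR=719/32
(1,1): OLD=26457/256 → NEW=0, ERR=26457/256
(1,2): OLD=1412637/8192 → NEW=255, ERR=-676323/8192
(1,3): OLD=19067739/131072 → NEW=255, ERR=-14355621/131072
(2,0): OLD=132707/4096 → NEW=0, ERR=132707/4096
(2,1): OLD=13421153/131072 → NEW=0, ERR=13421153/131072
(2,2): OLD=40349625/262144 → NEW=255, ERR=-26497095/262144
(2,3): OLD=546902845/4194304 → NEW=255, ERR=-522644675/4194304
(3,0): OLD=76176643/2097152 → NEW=0, ERR=76176643/2097152
(3,1): OLD=3790407869/33554432 → NEW=0, ERR=3790407869/33554432
(3,2): OLD=77776468579/536870912 → NEW=255, ERR=-59125613981/536870912
(3,3): OLD=1130097342773/8589934592 → NEW=255, ERR=-1060335978187/8589934592
(4,0): OLD=19612838695/536870912 → NEW=0, ERR=19612838695/536870912
(4,1): OLD=446266117541/4294967296 → NEW=0, ERR=446266117541/4294967296
(4,2): OLD=19785417074325/137438953472 → NEW=255, ERR=-15261516061035/137438953472
(4,3): OLD=261598305571235/2199023255552 → NEW=0, ERR=261598305571235/2199023255552
(5,0): OLD=3360262481671/68719476736 → NEW=0, ERR=3360262481671/68719476736
(5,1): OLD=251405429261377/2199023255552 → NEW=0, ERR=251405429261377/2199023255552
(5,2): OLD=108915518601901/549755813888 → NEW=255, ERR=-31272213939539/549755813888
(5,3): OLD=8139853372648555/35184372088832 → NEW=255, ERR=-832161510003605/35184372088832
Row 0: ..##
Row 1: ..##
Row 2: ..##
Row 3: ..##
Row 4: ..#.
Row 5: ..##

Answer: ..##
..##
..##
..##
..#.
..##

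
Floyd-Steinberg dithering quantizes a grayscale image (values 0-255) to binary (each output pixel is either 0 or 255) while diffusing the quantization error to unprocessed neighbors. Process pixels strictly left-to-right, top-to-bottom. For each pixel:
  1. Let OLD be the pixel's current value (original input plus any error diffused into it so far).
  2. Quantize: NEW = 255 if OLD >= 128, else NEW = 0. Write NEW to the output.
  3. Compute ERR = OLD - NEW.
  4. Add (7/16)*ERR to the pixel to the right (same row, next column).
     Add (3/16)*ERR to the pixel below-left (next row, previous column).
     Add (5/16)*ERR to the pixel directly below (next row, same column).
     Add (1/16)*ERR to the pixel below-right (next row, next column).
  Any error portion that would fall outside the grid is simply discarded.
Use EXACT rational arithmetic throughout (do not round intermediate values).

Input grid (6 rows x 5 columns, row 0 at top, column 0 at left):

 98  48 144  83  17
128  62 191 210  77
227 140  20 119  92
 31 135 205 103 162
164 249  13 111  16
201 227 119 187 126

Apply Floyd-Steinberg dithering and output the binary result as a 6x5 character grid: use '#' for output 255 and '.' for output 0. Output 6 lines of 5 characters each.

(0,0): OLD=98 → NEW=0, ERR=98
(0,1): OLD=727/8 → NEW=0, ERR=727/8
(0,2): OLD=23521/128 → NEW=255, ERR=-9119/128
(0,3): OLD=106151/2048 → NEW=0, ERR=106151/2048
(0,4): OLD=1300113/32768 → NEW=0, ERR=1300113/32768
(1,0): OLD=22485/128 → NEW=255, ERR=-10155/128
(1,1): OLD=49619/1024 → NEW=0, ERR=49619/1024
(1,2): OLD=6728399/32768 → NEW=255, ERR=-1627441/32768
(1,3): OLD=27191587/131072 → NEW=255, ERR=-6231773/131072
(1,4): OLD=150654217/2097152 → NEW=0, ERR=150654217/2097152
(2,0): OLD=3461825/16384 → NEW=255, ERR=-716095/16384
(2,1): OLD=63832027/524288 → NEW=0, ERR=63832027/524288
(2,2): OLD=435024721/8388608 → NEW=0, ERR=435024721/8388608
(2,3): OLD=18414141027/134217728 → NEW=255, ERR=-15811379613/134217728
(2,4): OLD=128716852213/2147483648 → NEW=0, ERR=128716852213/2147483648
(3,0): OLD=336967729/8388608 → NEW=0, ERR=336967729/8388608
(3,1): OLD=13261581533/67108864 → NEW=255, ERR=-3851178787/67108864
(3,2): OLD=390026482575/2147483648 → NEW=255, ERR=-157581847665/2147483648
(3,3): OLD=208573329303/4294967296 → NEW=0, ERR=208573329303/4294967296
(3,4): OLD=13373772910867/68719476736 → NEW=255, ERR=-4149693656813/68719476736
(4,0): OLD=178018831935/1073741824 → NEW=255, ERR=-95785333185/1073741824
(4,1): OLD=6211909778751/34359738368 → NEW=255, ERR=-2549823505089/34359738368
(4,2): OLD=-20274530403951/549755813888 → NEW=0, ERR=-20274530403951/549755813888
(4,3): OLD=827997942625599/8796093022208 → NEW=0, ERR=827997942625599/8796093022208
(4,4): OLD=5819139650116665/140737488355328 → NEW=0, ERR=5819139650116665/140737488355328
(5,0): OLD=87525794766621/549755813888 → NEW=255, ERR=-52661937774819/549755813888
(5,1): OLD=657113994703895/4398046511104 → NEW=255, ERR=-464387865627625/4398046511104
(5,2): OLD=10455607573755215/140737488355328 → NEW=0, ERR=10455607573755215/140737488355328
(5,3): OLD=143195698188103585/562949953421312 → NEW=255, ERR=-356539934330975/562949953421312
(5,4): OLD=1301785987887419803/9007199254740992 → NEW=255, ERR=-995049822071533157/9007199254740992
Row 0: ..#..
Row 1: #.##.
Row 2: #..#.
Row 3: .##.#
Row 4: ##...
Row 5: ##.##

Answer: ..#..
#.##.
#..#.
.##.#
##...
##.##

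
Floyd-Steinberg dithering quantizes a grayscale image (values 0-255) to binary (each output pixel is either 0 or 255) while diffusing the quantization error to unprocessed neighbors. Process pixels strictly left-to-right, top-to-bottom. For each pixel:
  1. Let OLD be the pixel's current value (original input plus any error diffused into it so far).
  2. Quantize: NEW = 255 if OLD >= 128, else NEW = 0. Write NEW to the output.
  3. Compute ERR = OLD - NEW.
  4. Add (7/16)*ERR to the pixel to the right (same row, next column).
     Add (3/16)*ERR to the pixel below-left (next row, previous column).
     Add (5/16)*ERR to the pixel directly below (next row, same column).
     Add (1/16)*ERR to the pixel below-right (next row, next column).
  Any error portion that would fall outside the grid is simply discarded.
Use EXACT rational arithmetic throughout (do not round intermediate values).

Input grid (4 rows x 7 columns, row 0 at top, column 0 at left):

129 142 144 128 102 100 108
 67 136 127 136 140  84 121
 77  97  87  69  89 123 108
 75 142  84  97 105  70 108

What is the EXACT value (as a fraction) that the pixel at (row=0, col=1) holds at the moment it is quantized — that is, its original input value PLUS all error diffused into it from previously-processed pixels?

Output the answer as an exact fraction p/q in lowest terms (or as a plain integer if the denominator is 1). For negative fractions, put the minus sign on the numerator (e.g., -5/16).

Answer: 695/8

Derivation:
(0,0): OLD=129 → NEW=255, ERR=-126
(0,1): OLD=695/8 → NEW=0, ERR=695/8
Target (0,1): original=142, with diffused error = 695/8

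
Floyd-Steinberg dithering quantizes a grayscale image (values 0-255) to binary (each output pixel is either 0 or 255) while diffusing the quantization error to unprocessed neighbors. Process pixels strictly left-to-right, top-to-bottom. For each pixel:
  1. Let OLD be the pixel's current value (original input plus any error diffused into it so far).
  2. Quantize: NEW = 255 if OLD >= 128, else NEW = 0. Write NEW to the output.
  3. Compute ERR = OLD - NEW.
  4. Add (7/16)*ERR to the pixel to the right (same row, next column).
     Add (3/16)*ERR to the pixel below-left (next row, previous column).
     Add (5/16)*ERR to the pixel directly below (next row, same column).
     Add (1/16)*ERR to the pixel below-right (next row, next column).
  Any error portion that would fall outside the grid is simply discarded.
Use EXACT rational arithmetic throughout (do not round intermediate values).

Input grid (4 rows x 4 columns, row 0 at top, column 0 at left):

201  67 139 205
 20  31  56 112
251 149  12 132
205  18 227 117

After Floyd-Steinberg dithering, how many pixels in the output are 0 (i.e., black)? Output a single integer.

(0,0): OLD=201 → NEW=255, ERR=-54
(0,1): OLD=347/8 → NEW=0, ERR=347/8
(0,2): OLD=20221/128 → NEW=255, ERR=-12419/128
(0,3): OLD=332907/2048 → NEW=255, ERR=-189333/2048
(1,0): OLD=1441/128 → NEW=0, ERR=1441/128
(1,1): OLD=28583/1024 → NEW=0, ERR=28583/1024
(1,2): OLD=762483/32768 → NEW=0, ERR=762483/32768
(1,3): OLD=45731733/524288 → NEW=0, ERR=45731733/524288
(2,0): OLD=4255773/16384 → NEW=255, ERR=77853/16384
(2,1): OLD=86438479/524288 → NEW=255, ERR=-47254961/524288
(2,2): OLD=-2161637/1048576 → NEW=0, ERR=-2161637/1048576
(2,3): OLD=2681177839/16777216 → NEW=255, ERR=-1597012241/16777216
(3,0): OLD=1590356237/8388608 → NEW=255, ERR=-548738803/8388608
(3,1): OLD=-5217667949/134217728 → NEW=0, ERR=-5217667949/134217728
(3,2): OLD=399146100973/2147483648 → NEW=255, ERR=-148462229267/2147483648
(3,3): OLD=1954338917371/34359738368 → NEW=0, ERR=1954338917371/34359738368
Output grid:
  Row 0: #.##  (1 black, running=1)
  Row 1: ....  (4 black, running=5)
  Row 2: ##.#  (1 black, running=6)
  Row 3: #.#.  (2 black, running=8)

Answer: 8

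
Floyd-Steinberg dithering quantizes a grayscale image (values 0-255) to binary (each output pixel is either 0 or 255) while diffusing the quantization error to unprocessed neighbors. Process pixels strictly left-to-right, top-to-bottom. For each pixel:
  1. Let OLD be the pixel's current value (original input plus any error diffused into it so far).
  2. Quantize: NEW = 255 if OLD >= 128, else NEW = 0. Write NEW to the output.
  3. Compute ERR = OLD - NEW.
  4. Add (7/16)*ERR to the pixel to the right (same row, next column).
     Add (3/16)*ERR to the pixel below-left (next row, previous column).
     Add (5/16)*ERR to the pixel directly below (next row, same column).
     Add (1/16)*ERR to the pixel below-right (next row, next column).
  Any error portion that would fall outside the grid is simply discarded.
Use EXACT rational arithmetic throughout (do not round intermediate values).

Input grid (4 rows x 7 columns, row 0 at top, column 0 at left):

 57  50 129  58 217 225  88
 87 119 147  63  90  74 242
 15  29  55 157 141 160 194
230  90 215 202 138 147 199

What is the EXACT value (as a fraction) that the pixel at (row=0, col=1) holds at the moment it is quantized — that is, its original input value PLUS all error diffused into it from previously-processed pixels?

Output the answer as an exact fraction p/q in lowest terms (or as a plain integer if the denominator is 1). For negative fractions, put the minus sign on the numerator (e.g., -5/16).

Answer: 1199/16

Derivation:
(0,0): OLD=57 → NEW=0, ERR=57
(0,1): OLD=1199/16 → NEW=0, ERR=1199/16
Target (0,1): original=50, with diffused error = 1199/16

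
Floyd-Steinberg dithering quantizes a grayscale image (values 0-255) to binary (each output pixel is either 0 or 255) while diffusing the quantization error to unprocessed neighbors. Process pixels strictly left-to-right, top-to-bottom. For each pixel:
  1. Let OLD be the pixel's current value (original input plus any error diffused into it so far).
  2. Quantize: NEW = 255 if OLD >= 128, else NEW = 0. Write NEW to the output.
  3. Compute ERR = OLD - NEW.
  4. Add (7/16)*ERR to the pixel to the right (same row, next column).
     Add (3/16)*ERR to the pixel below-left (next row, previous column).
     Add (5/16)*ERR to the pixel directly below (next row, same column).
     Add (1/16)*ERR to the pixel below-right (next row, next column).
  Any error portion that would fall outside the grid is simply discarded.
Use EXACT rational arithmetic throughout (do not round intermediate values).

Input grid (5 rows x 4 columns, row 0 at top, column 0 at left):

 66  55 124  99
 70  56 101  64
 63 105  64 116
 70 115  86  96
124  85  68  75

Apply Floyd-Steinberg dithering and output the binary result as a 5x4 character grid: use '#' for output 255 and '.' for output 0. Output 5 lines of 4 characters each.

Answer: ..#.
..#.
.#..
.#.#
#...

Derivation:
(0,0): OLD=66 → NEW=0, ERR=66
(0,1): OLD=671/8 → NEW=0, ERR=671/8
(0,2): OLD=20569/128 → NEW=255, ERR=-12071/128
(0,3): OLD=118255/2048 → NEW=0, ERR=118255/2048
(1,0): OLD=13613/128 → NEW=0, ERR=13613/128
(1,1): OLD=117947/1024 → NEW=0, ERR=117947/1024
(1,2): OLD=4521687/32768 → NEW=255, ERR=-3834153/32768
(1,3): OLD=13085585/524288 → NEW=0, ERR=13085585/524288
(2,0): OLD=1930553/16384 → NEW=0, ERR=1930553/16384
(2,1): OLD=92931971/524288 → NEW=255, ERR=-40761469/524288
(2,2): OLD=5556751/1048576 → NEW=0, ERR=5556751/1048576
(2,3): OLD=1993217267/16777216 → NEW=0, ERR=1993217267/16777216
(3,0): OLD=773806633/8388608 → NEW=0, ERR=773806633/8388608
(3,1): OLD=18712572791/134217728 → NEW=255, ERR=-15512947849/134217728
(3,2): OLD=117051557769/2147483648 → NEW=0, ERR=117051557769/2147483648
(3,3): OLD=5404935064639/34359738368 → NEW=255, ERR=-3356798219201/34359738368
(4,0): OLD=281653659445/2147483648 → NEW=255, ERR=-265954670795/2147483648
(4,1): OLD=183554204575/17179869184 → NEW=0, ERR=183554204575/17179869184
(4,2): OLD=35275569523007/549755813888 → NEW=0, ERR=35275569523007/549755813888
(4,3): OLD=668057304579433/8796093022208 → NEW=0, ERR=668057304579433/8796093022208
Row 0: ..#.
Row 1: ..#.
Row 2: .#..
Row 3: .#.#
Row 4: #...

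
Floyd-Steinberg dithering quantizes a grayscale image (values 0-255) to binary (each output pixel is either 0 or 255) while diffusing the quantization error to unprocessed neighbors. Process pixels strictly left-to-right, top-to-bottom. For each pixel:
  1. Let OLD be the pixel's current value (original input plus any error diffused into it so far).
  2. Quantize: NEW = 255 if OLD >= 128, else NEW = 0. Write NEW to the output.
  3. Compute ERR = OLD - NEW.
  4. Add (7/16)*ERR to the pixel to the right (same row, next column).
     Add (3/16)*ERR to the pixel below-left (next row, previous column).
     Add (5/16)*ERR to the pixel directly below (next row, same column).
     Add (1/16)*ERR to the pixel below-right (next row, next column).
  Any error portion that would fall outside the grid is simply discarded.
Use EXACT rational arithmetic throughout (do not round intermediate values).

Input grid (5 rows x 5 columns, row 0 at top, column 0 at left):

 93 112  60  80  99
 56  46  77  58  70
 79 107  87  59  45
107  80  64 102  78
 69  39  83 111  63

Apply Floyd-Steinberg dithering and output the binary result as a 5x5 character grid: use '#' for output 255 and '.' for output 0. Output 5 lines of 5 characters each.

Answer: .#..#
.....
.#.#.
#..#.
...#.

Derivation:
(0,0): OLD=93 → NEW=0, ERR=93
(0,1): OLD=2443/16 → NEW=255, ERR=-1637/16
(0,2): OLD=3901/256 → NEW=0, ERR=3901/256
(0,3): OLD=354987/4096 → NEW=0, ERR=354987/4096
(0,4): OLD=8972973/65536 → NEW=255, ERR=-7738707/65536
(1,0): OLD=16865/256 → NEW=0, ERR=16865/256
(1,1): OLD=105511/2048 → NEW=0, ERR=105511/2048
(1,2): OLD=7481395/65536 → NEW=0, ERR=7481395/65536
(1,3): OLD=29842167/262144 → NEW=0, ERR=29842167/262144
(1,4): OLD=370441477/4194304 → NEW=0, ERR=370441477/4194304
(2,0): OLD=3579805/32768 → NEW=0, ERR=3579805/32768
(2,1): OLD=205958287/1048576 → NEW=255, ERR=-61428593/1048576
(2,2): OLD=2040256877/16777216 → NEW=0, ERR=2040256877/16777216
(2,3): OLD=46029518327/268435456 → NEW=255, ERR=-22421522953/268435456
(2,4): OLD=185422519297/4294967296 → NEW=0, ERR=185422519297/4294967296
(3,0): OLD=2183645133/16777216 → NEW=255, ERR=-2094544947/16777216
(3,1): OLD=4926182601/134217728 → NEW=0, ERR=4926182601/134217728
(3,2): OLD=424074724851/4294967296 → NEW=0, ERR=424074724851/4294967296
(3,3): OLD=1157845147899/8589934592 → NEW=255, ERR=-1032588173061/8589934592
(3,4): OLD=4628857617863/137438953472 → NEW=0, ERR=4628857617863/137438953472
(4,0): OLD=79173121635/2147483648 → NEW=0, ERR=79173121635/2147483648
(4,1): OLD=5312693179875/68719476736 → NEW=0, ERR=5312693179875/68719476736
(4,2): OLD=140114384690861/1099511627776 → NEW=0, ERR=140114384690861/1099511627776
(4,3): OLD=2492332625397731/17592186044416 → NEW=255, ERR=-1993674815928349/17592186044416
(4,4): OLD=4624928118276277/281474976710656 → NEW=0, ERR=4624928118276277/281474976710656
Row 0: .#..#
Row 1: .....
Row 2: .#.#.
Row 3: #..#.
Row 4: ...#.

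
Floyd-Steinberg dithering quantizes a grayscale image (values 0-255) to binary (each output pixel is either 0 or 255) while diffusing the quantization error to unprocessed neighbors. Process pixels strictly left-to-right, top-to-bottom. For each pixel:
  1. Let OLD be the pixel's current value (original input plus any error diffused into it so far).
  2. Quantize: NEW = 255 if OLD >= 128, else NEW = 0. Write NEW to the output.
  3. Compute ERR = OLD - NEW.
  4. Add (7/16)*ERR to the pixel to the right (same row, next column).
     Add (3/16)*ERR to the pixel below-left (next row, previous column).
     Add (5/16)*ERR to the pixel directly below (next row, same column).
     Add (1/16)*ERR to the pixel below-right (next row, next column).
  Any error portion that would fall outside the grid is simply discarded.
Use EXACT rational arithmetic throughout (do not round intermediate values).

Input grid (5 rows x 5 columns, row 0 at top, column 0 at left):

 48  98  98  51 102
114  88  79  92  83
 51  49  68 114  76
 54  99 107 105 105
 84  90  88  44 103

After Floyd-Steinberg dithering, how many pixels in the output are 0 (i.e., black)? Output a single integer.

(0,0): OLD=48 → NEW=0, ERR=48
(0,1): OLD=119 → NEW=0, ERR=119
(0,2): OLD=2401/16 → NEW=255, ERR=-1679/16
(0,3): OLD=1303/256 → NEW=0, ERR=1303/256
(0,4): OLD=426913/4096 → NEW=0, ERR=426913/4096
(1,0): OLD=2421/16 → NEW=255, ERR=-1659/16
(1,1): OLD=8083/128 → NEW=0, ERR=8083/128
(1,2): OLD=336799/4096 → NEW=0, ERR=336799/4096
(1,3): OLD=2335515/16384 → NEW=255, ERR=-1842405/16384
(1,4): OLD=17482769/262144 → NEW=0, ERR=17482769/262144
(2,0): OLD=62337/2048 → NEW=0, ERR=62337/2048
(2,1): OLD=5962955/65536 → NEW=0, ERR=5962955/65536
(2,2): OLD=122017409/1048576 → NEW=0, ERR=122017409/1048576
(2,3): OLD=2473168659/16777216 → NEW=255, ERR=-1805021421/16777216
(2,4): OLD=11473808069/268435456 → NEW=0, ERR=11473808069/268435456
(3,0): OLD=84485889/1048576 → NEW=0, ERR=84485889/1048576
(3,1): OLD=1563675389/8388608 → NEW=255, ERR=-575419651/8388608
(3,2): OLD=26539563615/268435456 → NEW=0, ERR=26539563615/268435456
(3,3): OLD=69750584827/536870912 → NEW=255, ERR=-67151497733/536870912
(3,4): OLD=488860043247/8589934592 → NEW=0, ERR=488860043247/8589934592
(4,0): OLD=12927465759/134217728 → NEW=0, ERR=12927465759/134217728
(4,1): OLD=576711511535/4294967296 → NEW=255, ERR=-518505148945/4294967296
(4,2): OLD=2634692192449/68719476736 → NEW=0, ERR=2634692192449/68719476736
(4,3): OLD=42371167743535/1099511627776 → NEW=0, ERR=42371167743535/1099511627776
(4,4): OLD=2283937497100489/17592186044416 → NEW=255, ERR=-2202069944225591/17592186044416
Output grid:
  Row 0: ..#..  (4 black, running=4)
  Row 1: #..#.  (3 black, running=7)
  Row 2: ...#.  (4 black, running=11)
  Row 3: .#.#.  (3 black, running=14)
  Row 4: .#..#  (3 black, running=17)

Answer: 17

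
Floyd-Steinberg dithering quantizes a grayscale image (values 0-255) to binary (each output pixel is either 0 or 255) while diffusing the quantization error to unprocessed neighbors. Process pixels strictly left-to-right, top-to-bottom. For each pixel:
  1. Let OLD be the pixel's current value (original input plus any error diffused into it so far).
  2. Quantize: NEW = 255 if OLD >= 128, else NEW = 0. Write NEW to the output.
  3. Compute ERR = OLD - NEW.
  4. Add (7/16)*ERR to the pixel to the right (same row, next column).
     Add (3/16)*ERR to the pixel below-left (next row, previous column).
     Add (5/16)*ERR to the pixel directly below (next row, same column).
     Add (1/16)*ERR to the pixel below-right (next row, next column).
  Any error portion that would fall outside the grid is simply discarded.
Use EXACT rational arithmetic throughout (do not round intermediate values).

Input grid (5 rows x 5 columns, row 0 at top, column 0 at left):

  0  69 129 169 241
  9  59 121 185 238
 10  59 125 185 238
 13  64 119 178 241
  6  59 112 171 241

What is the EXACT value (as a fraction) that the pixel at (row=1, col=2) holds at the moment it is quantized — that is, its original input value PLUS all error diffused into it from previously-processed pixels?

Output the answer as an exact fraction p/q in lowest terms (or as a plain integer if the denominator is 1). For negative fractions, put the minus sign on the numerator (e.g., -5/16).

(0,0): OLD=0 → NEW=0, ERR=0
(0,1): OLD=69 → NEW=0, ERR=69
(0,2): OLD=2547/16 → NEW=255, ERR=-1533/16
(0,3): OLD=32533/256 → NEW=0, ERR=32533/256
(0,4): OLD=1214867/4096 → NEW=255, ERR=170387/4096
(1,0): OLD=351/16 → NEW=0, ERR=351/16
(1,1): OLD=9241/128 → NEW=0, ERR=9241/128
(1,2): OLD=617613/4096 → NEW=255, ERR=-426867/4096
Target (1,2): original=121, with diffused error = 617613/4096

Answer: 617613/4096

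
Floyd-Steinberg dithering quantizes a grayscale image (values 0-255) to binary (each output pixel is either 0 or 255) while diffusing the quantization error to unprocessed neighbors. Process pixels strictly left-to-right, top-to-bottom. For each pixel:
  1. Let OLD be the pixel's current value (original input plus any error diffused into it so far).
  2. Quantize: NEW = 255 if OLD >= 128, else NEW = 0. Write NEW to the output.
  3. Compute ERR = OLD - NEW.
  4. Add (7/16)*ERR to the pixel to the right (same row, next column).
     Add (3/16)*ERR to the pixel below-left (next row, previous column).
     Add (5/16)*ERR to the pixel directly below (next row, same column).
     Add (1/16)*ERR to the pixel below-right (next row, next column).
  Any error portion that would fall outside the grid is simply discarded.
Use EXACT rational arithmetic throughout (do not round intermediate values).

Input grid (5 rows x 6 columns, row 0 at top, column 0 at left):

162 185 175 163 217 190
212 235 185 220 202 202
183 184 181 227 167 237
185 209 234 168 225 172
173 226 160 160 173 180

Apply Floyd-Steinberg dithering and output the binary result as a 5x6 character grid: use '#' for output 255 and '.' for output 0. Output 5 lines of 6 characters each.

Answer: ##.###
#####.
#.##.#
###.##
#.###.

Derivation:
(0,0): OLD=162 → NEW=255, ERR=-93
(0,1): OLD=2309/16 → NEW=255, ERR=-1771/16
(0,2): OLD=32403/256 → NEW=0, ERR=32403/256
(0,3): OLD=894469/4096 → NEW=255, ERR=-150011/4096
(0,4): OLD=13171235/65536 → NEW=255, ERR=-3540445/65536
(0,5): OLD=174446325/1048576 → NEW=255, ERR=-92940555/1048576
(1,0): OLD=41519/256 → NEW=255, ERR=-23761/256
(1,1): OLD=363977/2048 → NEW=255, ERR=-158263/2048
(1,2): OLD=11597309/65536 → NEW=255, ERR=-5114371/65536
(1,3): OLD=45139769/262144 → NEW=255, ERR=-21706951/262144
(1,4): OLD=2180742923/16777216 → NEW=255, ERR=-2097447157/16777216
(1,5): OLD=31200233693/268435456 → NEW=0, ERR=31200233693/268435456
(2,0): OLD=4571315/32768 → NEW=255, ERR=-3784525/32768
(2,1): OLD=93206625/1048576 → NEW=0, ERR=93206625/1048576
(2,2): OLD=2938458723/16777216 → NEW=255, ERR=-1339731357/16777216
(2,3): OLD=18504442123/134217728 → NEW=255, ERR=-15721078517/134217728
(2,4): OLD=400741449889/4294967296 → NEW=0, ERR=400741449889/4294967296
(2,5): OLD=21050778358903/68719476736 → NEW=255, ERR=3527311791223/68719476736
(3,0): OLD=2777880835/16777216 → NEW=255, ERR=-1500309245/16777216
(3,1): OLD=23550252359/134217728 → NEW=255, ERR=-10675268281/134217728
(3,2): OLD=169481126917/1073741824 → NEW=255, ERR=-104323038203/1073741824
(3,3): OLD=6967707581519/68719476736 → NEW=0, ERR=6967707581519/68719476736
(3,4): OLD=165378064242159/549755813888 → NEW=255, ERR=25190331700719/549755813888
(3,5): OLD=1881647698959521/8796093022208 → NEW=255, ERR=-361356021703519/8796093022208
(4,0): OLD=279476496461/2147483648 → NEW=255, ERR=-268131833779/2147483648
(4,1): OLD=4216378759657/34359738368 → NEW=0, ERR=4216378759657/34359738368
(4,2): OLD=217005176239083/1099511627776 → NEW=255, ERR=-63370288843797/1099511627776
(4,3): OLD=2972889550805943/17592186044416 → NEW=255, ERR=-1513117890520137/17592186044416
(4,4): OLD=41749395820065319/281474976710656 → NEW=255, ERR=-30026723241151961/281474976710656
(4,5): OLD=555541356596830641/4503599627370496 → NEW=0, ERR=555541356596830641/4503599627370496
Row 0: ##.###
Row 1: #####.
Row 2: #.##.#
Row 3: ###.##
Row 4: #.###.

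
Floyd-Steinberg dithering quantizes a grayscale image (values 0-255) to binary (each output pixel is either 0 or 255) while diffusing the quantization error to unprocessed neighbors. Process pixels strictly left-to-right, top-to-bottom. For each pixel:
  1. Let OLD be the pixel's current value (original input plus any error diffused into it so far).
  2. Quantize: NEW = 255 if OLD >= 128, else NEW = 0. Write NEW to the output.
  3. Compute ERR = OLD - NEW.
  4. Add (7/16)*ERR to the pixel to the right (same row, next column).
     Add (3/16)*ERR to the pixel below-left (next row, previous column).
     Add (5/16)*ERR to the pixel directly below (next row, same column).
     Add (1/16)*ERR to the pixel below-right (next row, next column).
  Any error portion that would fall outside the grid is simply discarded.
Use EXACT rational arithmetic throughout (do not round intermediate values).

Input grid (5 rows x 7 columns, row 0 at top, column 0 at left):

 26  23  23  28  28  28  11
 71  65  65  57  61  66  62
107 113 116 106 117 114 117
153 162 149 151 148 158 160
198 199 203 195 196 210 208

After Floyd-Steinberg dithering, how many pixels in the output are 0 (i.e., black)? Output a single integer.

Answer: 18

Derivation:
(0,0): OLD=26 → NEW=0, ERR=26
(0,1): OLD=275/8 → NEW=0, ERR=275/8
(0,2): OLD=4869/128 → NEW=0, ERR=4869/128
(0,3): OLD=91427/2048 → NEW=0, ERR=91427/2048
(0,4): OLD=1557493/32768 → NEW=0, ERR=1557493/32768
(0,5): OLD=25582515/524288 → NEW=0, ERR=25582515/524288
(0,6): OLD=271352293/8388608 → NEW=0, ERR=271352293/8388608
(1,0): OLD=10953/128 → NEW=0, ERR=10953/128
(1,1): OLD=124863/1024 → NEW=0, ERR=124863/1024
(1,2): OLD=4612203/32768 → NEW=255, ERR=-3743637/32768
(1,3): OLD=4228015/131072 → NEW=0, ERR=4228015/131072
(1,4): OLD=854841805/8388608 → NEW=0, ERR=854841805/8388608
(1,5): OLD=9050819485/67108864 → NEW=255, ERR=-8061940835/67108864
(1,6): OLD=24267060883/1073741824 → NEW=0, ERR=24267060883/1073741824
(2,0): OLD=2565797/16384 → NEW=255, ERR=-1612123/16384
(2,1): OLD=48225959/524288 → NEW=0, ERR=48225959/524288
(2,2): OLD=1125835317/8388608 → NEW=255, ERR=-1013259723/8388608
(2,3): OLD=5046690125/67108864 → NEW=0, ERR=5046690125/67108864
(2,4): OLD=86563608829/536870912 → NEW=255, ERR=-50338473731/536870912
(2,5): OLD=791032121631/17179869184 → NEW=0, ERR=791032121631/17179869184
(2,6): OLD=37575447980745/274877906944 → NEW=255, ERR=-32518418289975/274877906944
(3,0): OLD=1170195221/8388608 → NEW=255, ERR=-968899819/8388608
(3,1): OLD=7476931889/67108864 → NEW=0, ERR=7476931889/67108864
(3,2): OLD=96554329603/536870912 → NEW=255, ERR=-40347752957/536870912
(3,3): OLD=250162353557/2147483648 → NEW=0, ERR=250162353557/2147483648
(3,4): OLD=50301915266837/274877906944 → NEW=255, ERR=-19791951003883/274877906944
(3,5): OLD=248150854018767/2199023255552 → NEW=0, ERR=248150854018767/2199023255552
(3,6): OLD=6167070892314257/35184372088832 → NEW=255, ERR=-2804943990337903/35184372088832
(4,0): OLD=196275684059/1073741824 → NEW=255, ERR=-77528481061/1073741824
(4,1): OLD=3108143456735/17179869184 → NEW=255, ERR=-1272723185185/17179869184
(4,2): OLD=48353503389169/274877906944 → NEW=255, ERR=-21740362881551/274877906944
(4,3): OLD=392753266622635/2199023255552 → NEW=255, ERR=-167997663543125/2199023255552
(4,4): OLD=2964547028276273/17592186044416 → NEW=255, ERR=-1521460413049807/17592186044416
(4,5): OLD=105822911057768849/562949953421312 → NEW=255, ERR=-37729327064665711/562949953421312
(4,6): OLD=1448523254935238471/9007199254740992 → NEW=255, ERR=-848312555023714489/9007199254740992
Output grid:
  Row 0: .......  (7 black, running=7)
  Row 1: ..#..#.  (5 black, running=12)
  Row 2: #.#.#.#  (3 black, running=15)
  Row 3: #.#.#.#  (3 black, running=18)
  Row 4: #######  (0 black, running=18)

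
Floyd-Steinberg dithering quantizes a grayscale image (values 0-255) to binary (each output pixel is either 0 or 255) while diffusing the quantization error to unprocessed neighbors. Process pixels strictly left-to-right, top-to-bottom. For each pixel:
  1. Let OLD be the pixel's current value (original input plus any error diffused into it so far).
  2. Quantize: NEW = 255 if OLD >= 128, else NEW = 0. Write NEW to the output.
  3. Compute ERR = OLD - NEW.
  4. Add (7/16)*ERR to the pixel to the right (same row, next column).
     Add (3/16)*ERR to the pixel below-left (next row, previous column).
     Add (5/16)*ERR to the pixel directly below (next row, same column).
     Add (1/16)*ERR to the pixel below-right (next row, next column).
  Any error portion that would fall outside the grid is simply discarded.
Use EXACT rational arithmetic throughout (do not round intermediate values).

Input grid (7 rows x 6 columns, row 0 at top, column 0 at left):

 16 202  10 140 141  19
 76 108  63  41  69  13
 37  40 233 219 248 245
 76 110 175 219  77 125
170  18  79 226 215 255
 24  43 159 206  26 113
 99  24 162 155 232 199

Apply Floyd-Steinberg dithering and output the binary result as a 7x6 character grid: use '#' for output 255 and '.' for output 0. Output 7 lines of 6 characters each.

Answer: .#.#..
......
.#####
..##.#
#..###
..##..
..#.##

Derivation:
(0,0): OLD=16 → NEW=0, ERR=16
(0,1): OLD=209 → NEW=255, ERR=-46
(0,2): OLD=-81/8 → NEW=0, ERR=-81/8
(0,3): OLD=17353/128 → NEW=255, ERR=-15287/128
(0,4): OLD=181759/2048 → NEW=0, ERR=181759/2048
(0,5): OLD=1894905/32768 → NEW=0, ERR=1894905/32768
(1,0): OLD=579/8 → NEW=0, ERR=579/8
(1,1): OLD=7961/64 → NEW=0, ERR=7961/64
(1,2): OLD=182249/2048 → NEW=0, ERR=182249/2048
(1,3): OLD=480203/8192 → NEW=0, ERR=480203/8192
(1,4): OLD=65933519/524288 → NEW=0, ERR=65933519/524288
(1,5): OLD=768709241/8388608 → NEW=0, ERR=768709241/8388608
(2,0): OLD=84931/1024 → NEW=0, ERR=84931/1024
(2,1): OLD=4468485/32768 → NEW=255, ERR=-3887355/32768
(2,2): OLD=119366007/524288 → NEW=255, ERR=-14327433/524288
(2,3): OLD=1067467191/4194304 → NEW=255, ERR=-2080329/4194304
(2,4): OLD=41329409053/134217728 → NEW=255, ERR=7103888413/134217728
(2,5): OLD=654236432795/2147483648 → NEW=255, ERR=106628102555/2147483648
(3,0): OLD=41772783/524288 → NEW=0, ERR=41772783/524288
(3,1): OLD=452335167/4194304 → NEW=0, ERR=452335167/4194304
(3,2): OLD=6916738811/33554432 → NEW=255, ERR=-1639641349/33554432
(3,3): OLD=441699950891/2147483648 → NEW=255, ERR=-105908379349/2147483648
(3,4): OLD=1395735725575/17179869184 → NEW=0, ERR=1395735725575/17179869184
(3,5): OLD=49304310266089/274877906944 → NEW=255, ERR=-20789556004631/274877906944
(4,0): OLD=14436423701/67108864 → NEW=255, ERR=-2676336619/67108864
(4,1): OLD=32288877989/1073741824 → NEW=0, ERR=32288877989/1073741824
(4,2): OLD=2555648858695/34359738368 → NEW=0, ERR=2555648858695/34359738368
(4,3): OLD=140357107213707/549755813888 → NEW=255, ERR=169374672267/549755813888
(4,4): OLD=1963813457431459/8796093022208 → NEW=255, ERR=-279190263231581/8796093022208
(4,5): OLD=31322015418741013/140737488355328 → NEW=255, ERR=-4566044111867627/140737488355328
(5,0): OLD=295076564863/17179869184 → NEW=0, ERR=295076564863/17179869184
(5,1): OLD=39233454610663/549755813888 → NEW=0, ERR=39233454610663/549755813888
(5,2): OLD=947352455524241/4398046511104 → NEW=255, ERR=-174149404807279/4398046511104
(5,3): OLD=26384056225808199/140737488355328 → NEW=255, ERR=-9504003304800441/140737488355328
(5,4): OLD=-1374100670494239/70368744177664 → NEW=0, ERR=-1374100670494239/70368744177664
(5,5): OLD=207918704788470247/2251799813685248 → NEW=0, ERR=207918704788470247/2251799813685248
(6,0): OLD=1035725823408661/8796093022208 → NEW=0, ERR=1035725823408661/8796093022208
(6,1): OLD=12872639625607721/140737488355328 → NEW=0, ERR=12872639625607721/140737488355328
(6,2): OLD=102141974223256997/562949953421312 → NEW=255, ERR=-41410263899177563/562949953421312
(6,3): OLD=860894431187408551/9007199254740992 → NEW=0, ERR=860894431187408551/9007199254740992
(6,4): OLD=40468328468748523941/144115188075855872 → NEW=255, ERR=3718955509405276581/144115188075855872
(6,5): OLD=548615274758500310083/2305843009213693952 → NEW=255, ERR=-39374692590991647677/2305843009213693952
Row 0: .#.#..
Row 1: ......
Row 2: .#####
Row 3: ..##.#
Row 4: #..###
Row 5: ..##..
Row 6: ..#.##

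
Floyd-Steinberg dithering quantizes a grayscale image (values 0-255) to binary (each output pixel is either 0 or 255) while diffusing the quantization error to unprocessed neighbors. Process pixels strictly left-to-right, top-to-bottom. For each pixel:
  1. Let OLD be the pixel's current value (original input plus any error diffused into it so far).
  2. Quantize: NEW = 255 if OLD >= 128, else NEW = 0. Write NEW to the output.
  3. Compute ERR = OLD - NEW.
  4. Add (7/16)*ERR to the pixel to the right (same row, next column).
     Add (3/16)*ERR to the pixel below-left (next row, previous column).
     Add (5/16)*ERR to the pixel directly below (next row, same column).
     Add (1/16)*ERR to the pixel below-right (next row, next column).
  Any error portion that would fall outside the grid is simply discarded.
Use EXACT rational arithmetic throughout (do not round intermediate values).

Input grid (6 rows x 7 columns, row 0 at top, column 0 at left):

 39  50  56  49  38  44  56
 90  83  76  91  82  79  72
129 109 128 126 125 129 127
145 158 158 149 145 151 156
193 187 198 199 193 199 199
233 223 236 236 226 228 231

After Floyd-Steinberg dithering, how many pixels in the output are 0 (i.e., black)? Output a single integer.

(0,0): OLD=39 → NEW=0, ERR=39
(0,1): OLD=1073/16 → NEW=0, ERR=1073/16
(0,2): OLD=21847/256 → NEW=0, ERR=21847/256
(0,3): OLD=353633/4096 → NEW=0, ERR=353633/4096
(0,4): OLD=4965799/65536 → NEW=0, ERR=4965799/65536
(0,5): OLD=80897937/1048576 → NEW=0, ERR=80897937/1048576
(0,6): OLD=1505809655/16777216 → NEW=0, ERR=1505809655/16777216
(1,0): OLD=29379/256 → NEW=0, ERR=29379/256
(1,1): OLD=353493/2048 → NEW=255, ERR=-168747/2048
(1,2): OLD=5701625/65536 → NEW=0, ERR=5701625/65536
(1,3): OLD=46028165/262144 → NEW=255, ERR=-20818555/262144
(1,4): OLD=1523299951/16777216 → NEW=0, ERR=1523299951/16777216
(1,5): OLD=22065004575/134217728 → NEW=255, ERR=-12160516065/134217728
(1,6): OLD=140082532337/2147483648 → NEW=0, ERR=140082532337/2147483648
(2,0): OLD=4895991/32768 → NEW=255, ERR=-3459849/32768
(2,1): OLD=63483277/1048576 → NEW=0, ERR=63483277/1048576
(2,2): OLD=2711775463/16777216 → NEW=255, ERR=-1566414617/16777216
(2,3): OLD=11112771695/134217728 → NEW=0, ERR=11112771695/134217728
(2,4): OLD=180008103775/1073741824 → NEW=255, ERR=-93796061345/1073741824
(2,5): OLD=2761650096181/34359738368 → NEW=0, ERR=2761650096181/34359738368
(2,6): OLD=97244049511363/549755813888 → NEW=255, ERR=-42943683030077/549755813888
(3,0): OLD=2069570311/16777216 → NEW=0, ERR=2069570311/16777216
(3,1): OLD=27753884923/134217728 → NEW=255, ERR=-6471635717/134217728
(3,2): OLD=136404278113/1073741824 → NEW=0, ERR=136404278113/1073741824
(3,3): OLD=894375650871/4294967296 → NEW=255, ERR=-200841009609/4294967296
(3,4): OLD=64589946502919/549755813888 → NEW=0, ERR=64589946502919/549755813888
(3,5): OLD=912208523534725/4398046511104 → NEW=255, ERR=-209293336796795/4398046511104
(3,6): OLD=8148214625246107/70368744177664 → NEW=0, ERR=8148214625246107/70368744177664
(4,0): OLD=477832249353/2147483648 → NEW=255, ERR=-69776080887/2147483648
(4,1): OLD=6502438319733/34359738368 → NEW=255, ERR=-2259294964107/34359738368
(4,2): OLD=108384347924987/549755813888 → NEW=255, ERR=-31803384616453/549755813888
(4,3): OLD=831434701428537/4398046511104 → NEW=255, ERR=-290067158902983/4398046511104
(4,4): OLD=6650377084927515/35184372088832 → NEW=255, ERR=-2321637797724645/35184372088832
(4,5): OLD=207519842377905499/1125899906842624 → NEW=255, ERR=-79584633866963621/1125899906842624
(4,6): OLD=3626050942117878509/18014398509481984 → NEW=255, ERR=-967620677800027411/18014398509481984
(5,0): OLD=115733133272623/549755813888 → NEW=255, ERR=-24454599268817/549755813888
(5,1): OLD=748165060692837/4398046511104 → NEW=255, ERR=-373336799638683/4398046511104
(5,2): OLD=5781069705842579/35184372088832 → NEW=255, ERR=-3190945176809581/35184372088832
(5,3): OLD=44958278202508159/281474976710656 → NEW=255, ERR=-26817840858709121/281474976710656
(5,4): OLD=2635881377183075285/18014398509481984 → NEW=255, ERR=-1957790242734830635/18014398509481984
(5,5): OLD=20776841384127136517/144115188075855872 → NEW=255, ERR=-15972531575216110843/144115188075855872
(5,6): OLD=371950353854878087083/2305843009213693952 → NEW=255, ERR=-216039613494613870677/2305843009213693952
Output grid:
  Row 0: .......  (7 black, running=7)
  Row 1: .#.#.#.  (4 black, running=11)
  Row 2: #.#.#.#  (3 black, running=14)
  Row 3: .#.#.#.  (4 black, running=18)
  Row 4: #######  (0 black, running=18)
  Row 5: #######  (0 black, running=18)

Answer: 18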